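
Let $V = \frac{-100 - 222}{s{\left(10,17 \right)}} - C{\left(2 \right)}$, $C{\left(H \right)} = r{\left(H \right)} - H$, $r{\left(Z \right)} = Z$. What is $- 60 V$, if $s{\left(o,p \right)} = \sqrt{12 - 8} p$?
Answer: $\frac{9660}{17} \approx 568.24$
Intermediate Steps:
$s{\left(o,p \right)} = 2 p$ ($s{\left(o,p \right)} = \sqrt{4} p = 2 p$)
$C{\left(H \right)} = 0$ ($C{\left(H \right)} = H - H = 0$)
$V = - \frac{161}{17}$ ($V = \frac{-100 - 222}{2 \cdot 17} - 0 = \frac{-100 - 222}{34} + 0 = \left(-322\right) \frac{1}{34} + 0 = - \frac{161}{17} + 0 = - \frac{161}{17} \approx -9.4706$)
$- 60 V = \left(-60\right) \left(- \frac{161}{17}\right) = \frac{9660}{17}$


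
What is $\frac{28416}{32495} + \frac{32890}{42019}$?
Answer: $\frac{2262772454}{1365407405} \approx 1.6572$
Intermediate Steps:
$\frac{28416}{32495} + \frac{32890}{42019} = \frac{2262772454}{1365407405}$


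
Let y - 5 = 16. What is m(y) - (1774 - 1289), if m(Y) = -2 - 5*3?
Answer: -502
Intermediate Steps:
y = 21 (y = 5 + 16 = 21)
m(Y) = -17 (m(Y) = -2 - 15 = -17)
m(y) - (1774 - 1289) = -17 - (1774 - 1289) = -17 - 1*485 = -17 - 485 = -502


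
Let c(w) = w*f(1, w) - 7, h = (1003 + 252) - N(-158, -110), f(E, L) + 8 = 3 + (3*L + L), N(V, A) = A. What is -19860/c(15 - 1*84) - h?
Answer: -13238145/9691 ≈ -1366.0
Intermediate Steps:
f(E, L) = -5 + 4*L (f(E, L) = -8 + (3 + (3*L + L)) = -8 + (3 + 4*L) = -5 + 4*L)
h = 1365 (h = (1003 + 252) - 1*(-110) = 1255 + 110 = 1365)
c(w) = -7 + w*(-5 + 4*w) (c(w) = w*(-5 + 4*w) - 7 = -7 + w*(-5 + 4*w))
-19860/c(15 - 1*84) - h = -19860/(-7 + (15 - 1*84)*(-5 + 4*(15 - 1*84))) - 1*1365 = -19860/(-7 + (15 - 84)*(-5 + 4*(15 - 84))) - 1365 = -19860/(-7 - 69*(-5 + 4*(-69))) - 1365 = -19860/(-7 - 69*(-5 - 276)) - 1365 = -19860/(-7 - 69*(-281)) - 1365 = -19860/(-7 + 19389) - 1365 = -19860/19382 - 1365 = -19860*1/19382 - 1365 = -9930/9691 - 1365 = -13238145/9691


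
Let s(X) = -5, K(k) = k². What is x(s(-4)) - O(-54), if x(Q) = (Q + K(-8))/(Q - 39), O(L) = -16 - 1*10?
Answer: 1085/44 ≈ 24.659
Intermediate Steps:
O(L) = -26 (O(L) = -16 - 10 = -26)
x(Q) = (64 + Q)/(-39 + Q) (x(Q) = (Q + (-8)²)/(Q - 39) = (Q + 64)/(-39 + Q) = (64 + Q)/(-39 + Q))
x(s(-4)) - O(-54) = (64 - 5)/(-39 - 5) - 1*(-26) = 59/(-44) + 26 = -1/44*59 + 26 = -59/44 + 26 = 1085/44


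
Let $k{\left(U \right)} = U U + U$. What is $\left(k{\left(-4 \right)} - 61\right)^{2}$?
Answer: $2401$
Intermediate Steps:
$k{\left(U \right)} = U + U^{2}$ ($k{\left(U \right)} = U^{2} + U = U + U^{2}$)
$\left(k{\left(-4 \right)} - 61\right)^{2} = \left(- 4 \left(1 - 4\right) - 61\right)^{2} = \left(\left(-4\right) \left(-3\right) - 61\right)^{2} = \left(12 - 61\right)^{2} = \left(-49\right)^{2} = 2401$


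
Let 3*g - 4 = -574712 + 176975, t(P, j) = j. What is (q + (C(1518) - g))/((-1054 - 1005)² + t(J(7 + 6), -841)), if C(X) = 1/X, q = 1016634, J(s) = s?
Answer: 1744503311/6434255520 ≈ 0.27113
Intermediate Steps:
g = -397733/3 (g = 4/3 + (-574712 + 176975)/3 = 4/3 + (⅓)*(-397737) = 4/3 - 132579 = -397733/3 ≈ -1.3258e+5)
(q + (C(1518) - g))/((-1054 - 1005)² + t(J(7 + 6), -841)) = (1016634 + (1/1518 - 1*(-397733/3)))/((-1054 - 1005)² - 841) = (1016634 + (1/1518 + 397733/3))/((-2059)² - 841) = (1016634 + 201252899/1518)/(4239481 - 841) = (1744503311/1518)/4238640 = (1744503311/1518)*(1/4238640) = 1744503311/6434255520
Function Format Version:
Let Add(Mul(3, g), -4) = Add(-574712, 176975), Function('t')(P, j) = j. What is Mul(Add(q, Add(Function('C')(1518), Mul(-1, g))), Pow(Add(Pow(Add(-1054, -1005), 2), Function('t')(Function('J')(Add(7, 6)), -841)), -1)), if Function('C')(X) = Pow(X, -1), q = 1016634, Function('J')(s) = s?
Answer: Rational(1744503311, 6434255520) ≈ 0.27113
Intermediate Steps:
g = Rational(-397733, 3) (g = Add(Rational(4, 3), Mul(Rational(1, 3), Add(-574712, 176975))) = Add(Rational(4, 3), Mul(Rational(1, 3), -397737)) = Add(Rational(4, 3), -132579) = Rational(-397733, 3) ≈ -1.3258e+5)
Mul(Add(q, Add(Function('C')(1518), Mul(-1, g))), Pow(Add(Pow(Add(-1054, -1005), 2), Function('t')(Function('J')(Add(7, 6)), -841)), -1)) = Mul(Add(1016634, Add(Pow(1518, -1), Mul(-1, Rational(-397733, 3)))), Pow(Add(Pow(Add(-1054, -1005), 2), -841), -1)) = Mul(Add(1016634, Add(Rational(1, 1518), Rational(397733, 3))), Pow(Add(Pow(-2059, 2), -841), -1)) = Mul(Add(1016634, Rational(201252899, 1518)), Pow(Add(4239481, -841), -1)) = Mul(Rational(1744503311, 1518), Pow(4238640, -1)) = Mul(Rational(1744503311, 1518), Rational(1, 4238640)) = Rational(1744503311, 6434255520)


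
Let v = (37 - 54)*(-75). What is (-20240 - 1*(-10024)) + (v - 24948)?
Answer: -33889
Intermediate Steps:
v = 1275 (v = -17*(-75) = 1275)
(-20240 - 1*(-10024)) + (v - 24948) = (-20240 - 1*(-10024)) + (1275 - 24948) = (-20240 + 10024) - 23673 = -10216 - 23673 = -33889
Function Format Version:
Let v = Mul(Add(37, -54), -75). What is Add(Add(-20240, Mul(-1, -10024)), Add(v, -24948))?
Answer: -33889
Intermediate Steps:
v = 1275 (v = Mul(-17, -75) = 1275)
Add(Add(-20240, Mul(-1, -10024)), Add(v, -24948)) = Add(Add(-20240, Mul(-1, -10024)), Add(1275, -24948)) = Add(Add(-20240, 10024), -23673) = Add(-10216, -23673) = -33889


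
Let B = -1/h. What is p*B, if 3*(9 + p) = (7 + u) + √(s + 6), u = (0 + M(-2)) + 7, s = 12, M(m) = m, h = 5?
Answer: 1 - √2/5 ≈ 0.71716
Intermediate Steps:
B = -⅕ (B = -1/5 = -1*⅕ = -⅕ ≈ -0.20000)
u = 5 (u = (0 - 2) + 7 = -2 + 7 = 5)
p = -5 + √2 (p = -9 + ((7 + 5) + √(12 + 6))/3 = -9 + (12 + √18)/3 = -9 + (12 + 3*√2)/3 = -9 + (4 + √2) = -5 + √2 ≈ -3.5858)
p*B = (-5 + √2)*(-⅕) = 1 - √2/5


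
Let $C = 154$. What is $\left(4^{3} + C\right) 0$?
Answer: $0$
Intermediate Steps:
$\left(4^{3} + C\right) 0 = \left(4^{3} + 154\right) 0 = \left(64 + 154\right) 0 = 218 \cdot 0 = 0$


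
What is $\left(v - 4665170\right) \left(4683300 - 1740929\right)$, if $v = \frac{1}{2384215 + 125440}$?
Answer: $- \frac{34449183206336023479}{2509655} \approx -1.3727 \cdot 10^{13}$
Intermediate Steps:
$v = \frac{1}{2509655} \approx 3.9846 \cdot 10^{-7}$
$\left(v - 4665170\right) \left(4683300 - 1740929\right) = \left(\frac{1}{2509655} - 4665170\right) \left(4683300 - 1740929\right) = \left(- \frac{11707967216349}{2509655}\right) 2942371 = - \frac{34449183206336023479}{2509655}$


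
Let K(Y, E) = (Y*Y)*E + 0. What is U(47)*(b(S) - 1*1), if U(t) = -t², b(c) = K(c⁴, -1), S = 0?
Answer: 2209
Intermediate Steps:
K(Y, E) = E*Y² (K(Y, E) = Y²*E + 0 = E*Y² + 0 = E*Y²)
b(c) = -c⁸ (b(c) = -(c⁴)² = -c⁸)
U(47)*(b(S) - 1*1) = (-1*47²)*(-1*0⁸ - 1*1) = (-1*2209)*(-1*0 - 1) = -2209*(0 - 1) = -2209*(-1) = 2209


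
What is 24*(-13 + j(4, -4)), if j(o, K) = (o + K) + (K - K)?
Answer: -312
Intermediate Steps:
j(o, K) = K + o (j(o, K) = (K + o) + 0 = K + o)
24*(-13 + j(4, -4)) = 24*(-13 + (-4 + 4)) = 24*(-13 + 0) = 24*(-13) = -312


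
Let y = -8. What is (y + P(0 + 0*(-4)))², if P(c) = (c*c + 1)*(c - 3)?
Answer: 121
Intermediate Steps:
P(c) = (1 + c²)*(-3 + c) (P(c) = (c² + 1)*(-3 + c) = (1 + c²)*(-3 + c))
(y + P(0 + 0*(-4)))² = (-8 + (-3 + (0 + 0*(-4)) + (0 + 0*(-4))³ - 3*(0 + 0*(-4))²))² = (-8 + (-3 + (0 + 0) + (0 + 0)³ - 3*(0 + 0)²))² = (-8 + (-3 + 0 + 0³ - 3*0²))² = (-8 + (-3 + 0 + 0 - 3*0))² = (-8 + (-3 + 0 + 0 + 0))² = (-8 - 3)² = (-11)² = 121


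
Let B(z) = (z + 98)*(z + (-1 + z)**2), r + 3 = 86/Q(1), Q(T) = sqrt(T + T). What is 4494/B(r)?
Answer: 209715078/10342232759 - 84087876*sqrt(2)/10342232759 ≈ 0.0087792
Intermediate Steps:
Q(T) = sqrt(2)*sqrt(T) (Q(T) = sqrt(2*T) = sqrt(2)*sqrt(T))
r = -3 + 43*sqrt(2) (r = -3 + 86/((sqrt(2)*sqrt(1))) = -3 + 86/((sqrt(2)*1)) = -3 + 86/(sqrt(2)) = -3 + 86*(sqrt(2)/2) = -3 + 43*sqrt(2) ≈ 57.811)
B(z) = (98 + z)*(z + (-1 + z)**2)
4494/B(r) = 4494/(98 + (-3 + 43*sqrt(2))**3 - 97*(-3 + 43*sqrt(2)) + 97*(-3 + 43*sqrt(2))**2) = 4494/(98 + (-3 + 43*sqrt(2))**3 + (291 - 4171*sqrt(2)) + 97*(-3 + 43*sqrt(2))**2) = 4494/(389 + (-3 + 43*sqrt(2))**3 - 4171*sqrt(2) + 97*(-3 + 43*sqrt(2))**2)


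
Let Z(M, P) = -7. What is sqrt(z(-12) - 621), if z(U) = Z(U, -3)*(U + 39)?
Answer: 9*I*sqrt(10) ≈ 28.461*I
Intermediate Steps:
z(U) = -273 - 7*U (z(U) = -7*(U + 39) = -7*(39 + U) = -273 - 7*U)
sqrt(z(-12) - 621) = sqrt((-273 - 7*(-12)) - 621) = sqrt((-273 + 84) - 621) = sqrt(-189 - 621) = sqrt(-810) = 9*I*sqrt(10)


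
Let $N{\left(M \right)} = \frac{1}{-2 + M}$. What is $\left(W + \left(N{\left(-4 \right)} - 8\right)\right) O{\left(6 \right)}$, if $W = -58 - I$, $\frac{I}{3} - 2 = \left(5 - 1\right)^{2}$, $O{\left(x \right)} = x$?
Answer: $-721$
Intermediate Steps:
$I = 54$ ($I = 6 + 3 \left(5 - 1\right)^{2} = 6 + 3 \cdot 4^{2} = 6 + 3 \cdot 16 = 6 + 48 = 54$)
$W = -112$ ($W = -58 - 54 = -112$)
$\left(W + \left(N{\left(-4 \right)} - 8\right)\right) O{\left(6 \right)} = \left(-112 - \left(8 - \frac{1}{-2 - 4}\right)\right) 6 = \left(-112 - \left(8 - \frac{1}{-6}\right)\right) 6 = \left(-112 - \frac{49}{6}\right) 6 = \left(- \frac{721}{6}\right) 6 = -721$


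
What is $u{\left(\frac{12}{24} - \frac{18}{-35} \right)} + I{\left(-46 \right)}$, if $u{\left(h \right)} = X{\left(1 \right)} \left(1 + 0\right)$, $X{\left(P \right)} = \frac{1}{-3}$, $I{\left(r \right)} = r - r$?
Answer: $- \frac{1}{3} \approx -0.33333$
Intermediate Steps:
$I{\left(r \right)} = 0$
$X{\left(P \right)} = - \frac{1}{3}$
$u{\left(h \right)} = - \frac{1}{3}$ ($u{\left(h \right)} = - \frac{1 + 0}{3} = \left(- \frac{1}{3}\right) 1 = - \frac{1}{3}$)
$u{\left(\frac{12}{24} - \frac{18}{-35} \right)} + I{\left(-46 \right)} = - \frac{1}{3} + 0 = - \frac{1}{3}$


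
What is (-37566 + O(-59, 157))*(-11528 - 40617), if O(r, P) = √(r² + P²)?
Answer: 1958879070 - 52145*√28130 ≈ 1.9501e+9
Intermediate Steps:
O(r, P) = √(P² + r²)
(-37566 + O(-59, 157))*(-11528 - 40617) = (-37566 + √(157² + (-59)²))*(-11528 - 40617) = (-37566 + √(24649 + 3481))*(-52145) = (-37566 + √28130)*(-52145) = 1958879070 - 52145*√28130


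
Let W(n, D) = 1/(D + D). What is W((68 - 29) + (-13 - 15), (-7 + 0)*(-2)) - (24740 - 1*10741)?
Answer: -391971/28 ≈ -13999.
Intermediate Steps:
W(n, D) = 1/(2*D)
W((68 - 29) + (-13 - 15), (-7 + 0)*(-2)) - (24740 - 1*10741) = 1/(2*(((-7 + 0)*(-2)))) - (24740 - 1*10741) = 1/(2*((-7*(-2)))) - (24740 - 10741) = (½)/14 - 1*13999 = (½)*(1/14) - 13999 = 1/28 - 13999 = -391971/28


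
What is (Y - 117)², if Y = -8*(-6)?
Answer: 4761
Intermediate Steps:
Y = 48
(Y - 117)² = (48 - 117)² = (-69)² = 4761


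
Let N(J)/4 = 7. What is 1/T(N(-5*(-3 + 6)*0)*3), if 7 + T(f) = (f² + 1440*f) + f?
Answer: 1/128093 ≈ 7.8068e-6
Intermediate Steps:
N(J) = 28 (N(J) = 4*7 = 28)
T(f) = -7 + f² + 1441*f (T(f) = -7 + ((f² + 1440*f) + f) = -7 + (f² + 1441*f) = -7 + f² + 1441*f)
1/T(N(-5*(-3 + 6)*0)*3) = 1/(-7 + (28*3)² + 1441*(28*3)) = 1/(-7 + 84² + 1441*84) = 1/(-7 + 7056 + 121044) = 1/128093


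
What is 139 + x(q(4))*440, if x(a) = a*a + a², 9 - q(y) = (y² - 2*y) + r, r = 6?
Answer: 22139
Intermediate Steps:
q(y) = 3 - y² + 2*y (q(y) = 9 - ((y² - 2*y) + 6) = 9 - (6 + y² - 2*y) = 9 + (-6 - y² + 2*y) = 3 - y² + 2*y)
x(a) = 2*a² (x(a) = a² + a² = 2*a²)
139 + x(q(4))*440 = 139 + (2*(3 - 1*4² + 2*4)²)*440 = 139 + (2*(3 - 1*16 + 8)²)*440 = 139 + (2*(3 - 16 + 8)²)*440 = 139 + (2*(-5)²)*440 = 139 + (2*25)*440 = 139 + 50*440 = 139 + 22000 = 22139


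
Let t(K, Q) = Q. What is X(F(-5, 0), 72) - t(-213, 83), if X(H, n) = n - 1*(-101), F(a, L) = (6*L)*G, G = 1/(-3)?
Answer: 90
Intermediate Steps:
G = -1/3 ≈ -0.33333
F(a, L) = -2*L (F(a, L) = (6*L)*(-1/3) = -2*L)
X(H, n) = 101 + n (X(H, n) = n + 101 = 101 + n)
X(F(-5, 0), 72) - t(-213, 83) = (101 + 72) - 1*83 = 173 - 83 = 90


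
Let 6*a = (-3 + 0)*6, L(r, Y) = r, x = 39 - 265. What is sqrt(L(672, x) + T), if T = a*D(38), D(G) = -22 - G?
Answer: 2*sqrt(213) ≈ 29.189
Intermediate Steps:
x = -226
a = -3 (a = ((-3 + 0)*6)/6 = (-3*6)/6 = (1/6)*(-18) = -3)
T = 180 (T = -3*(-22 - 1*38) = -3*(-22 - 38) = -3*(-60) = 180)
sqrt(L(672, x) + T) = sqrt(672 + 180) = sqrt(852) = 2*sqrt(213)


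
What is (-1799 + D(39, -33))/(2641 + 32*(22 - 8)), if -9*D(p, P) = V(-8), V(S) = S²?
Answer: -16255/27801 ≈ -0.58469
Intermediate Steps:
D(p, P) = -64/9 (D(p, P) = -⅑*(-8)² = -⅑*64 = -64/9)
(-1799 + D(39, -33))/(2641 + 32*(22 - 8)) = (-1799 - 64/9)/(2641 + 32*(22 - 8)) = -16255/(9*(2641 + 32*14)) = -16255/(9*(2641 + 448)) = -16255/9/3089 = -16255/9*1/3089 = -16255/27801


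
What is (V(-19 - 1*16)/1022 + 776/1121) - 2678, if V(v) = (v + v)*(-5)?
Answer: -219064101/81833 ≈ -2677.0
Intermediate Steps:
V(v) = -10*v (V(v) = (2*v)*(-5) = -10*v)
(V(-19 - 1*16)/1022 + 776/1121) - 2678 = (-10*(-19 - 1*16)/1022 + 776/1121) - 2678 = (-10*(-19 - 16)*(1/1022) + 776*(1/1121)) - 2678 = (-10*(-35)*(1/1022) + 776/1121) - 2678 = (350*(1/1022) + 776/1121) - 2678 = (25/73 + 776/1121) - 2678 = 84673/81833 - 2678 = -219064101/81833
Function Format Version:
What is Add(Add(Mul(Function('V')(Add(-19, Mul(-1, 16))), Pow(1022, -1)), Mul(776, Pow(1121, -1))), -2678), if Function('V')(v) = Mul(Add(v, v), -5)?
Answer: Rational(-219064101, 81833) ≈ -2677.0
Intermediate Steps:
Function('V')(v) = Mul(-10, v) (Function('V')(v) = Mul(Mul(2, v), -5) = Mul(-10, v))
Add(Add(Mul(Function('V')(Add(-19, Mul(-1, 16))), Pow(1022, -1)), Mul(776, Pow(1121, -1))), -2678) = Add(Add(Mul(Mul(-10, Add(-19, Mul(-1, 16))), Pow(1022, -1)), Mul(776, Pow(1121, -1))), -2678) = Add(Add(Mul(Mul(-10, Add(-19, -16)), Rational(1, 1022)), Mul(776, Rational(1, 1121))), -2678) = Add(Add(Mul(Mul(-10, -35), Rational(1, 1022)), Rational(776, 1121)), -2678) = Add(Add(Mul(350, Rational(1, 1022)), Rational(776, 1121)), -2678) = Add(Add(Rational(25, 73), Rational(776, 1121)), -2678) = Add(Rational(84673, 81833), -2678) = Rational(-219064101, 81833)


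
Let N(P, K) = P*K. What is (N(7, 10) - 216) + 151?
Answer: 5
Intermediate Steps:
N(P, K) = K*P
(N(7, 10) - 216) + 151 = (10*7 - 216) + 151 = (70 - 216) + 151 = -146 + 151 = 5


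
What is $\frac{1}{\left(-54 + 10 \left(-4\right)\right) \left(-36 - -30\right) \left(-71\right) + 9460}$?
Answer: $- \frac{1}{30584} \approx -3.2697 \cdot 10^{-5}$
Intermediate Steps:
$\frac{1}{\left(-54 + 10 \left(-4\right)\right) \left(-36 - -30\right) \left(-71\right) + 9460} = \frac{1}{\left(-54 - 40\right) \left(-36 + 30\right) \left(-71\right) + 9460} = \frac{1}{\left(-94\right) \left(-6\right) \left(-71\right) + 9460} = \frac{1}{564 \left(-71\right) + 9460} = \frac{1}{-40044 + 9460} = \frac{1}{-30584} = - \frac{1}{30584}$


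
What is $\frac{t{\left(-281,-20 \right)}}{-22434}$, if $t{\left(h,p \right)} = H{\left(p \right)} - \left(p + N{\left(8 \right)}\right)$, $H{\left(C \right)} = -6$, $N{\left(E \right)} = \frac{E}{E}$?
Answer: $- \frac{13}{22434} \approx -0.00057948$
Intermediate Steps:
$N{\left(E \right)} = 1$
$t{\left(h,p \right)} = -7 - p$ ($t{\left(h,p \right)} = -6 - \left(p + 1\right) = -6 - \left(1 + p\right) = -7 - p$)
$\frac{t{\left(-281,-20 \right)}}{-22434} = \frac{-7 - -20}{-22434} = \left(-7 + 20\right) \left(- \frac{1}{22434}\right) = 13 \left(- \frac{1}{22434}\right) = - \frac{13}{22434}$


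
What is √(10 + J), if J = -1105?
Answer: I*√1095 ≈ 33.091*I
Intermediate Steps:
√(10 + J) = √(10 - 1105) = √(-1095) = I*√1095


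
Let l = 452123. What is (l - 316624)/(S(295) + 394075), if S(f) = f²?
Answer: 135499/481100 ≈ 0.28164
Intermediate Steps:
(l - 316624)/(S(295) + 394075) = (452123 - 316624)/(295² + 394075) = 135499/(87025 + 394075) = 135499/481100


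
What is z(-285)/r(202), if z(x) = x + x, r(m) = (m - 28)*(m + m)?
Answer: -95/11716 ≈ -0.0081086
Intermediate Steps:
r(m) = 2*m*(-28 + m) (r(m) = (-28 + m)*(2*m) = 2*m*(-28 + m))
z(x) = 2*x
z(-285)/r(202) = (2*(-285))/((2*202*(-28 + 202))) = -570/(2*202*174) = -570/70296 = -570*1/70296 = -95/11716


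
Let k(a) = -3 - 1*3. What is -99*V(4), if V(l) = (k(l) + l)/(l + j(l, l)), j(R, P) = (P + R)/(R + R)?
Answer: 198/5 ≈ 39.600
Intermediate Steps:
k(a) = -6 (k(a) = -3 - 3 = -6)
j(R, P) = (P + R)/(2*R) (j(R, P) = (P + R)/((2*R)) = (P + R)*(1/(2*R)) = (P + R)/(2*R))
V(l) = (-6 + l)/(1 + l) (V(l) = (-6 + l)/(l + (l + l)/(2*l)) = (-6 + l)/(l + (2*l)/(2*l)) = (-6 + l)/(l + 1) = (-6 + l)/(1 + l))
-99*V(4) = -99*(-6 + 4)/(1 + 4) = -99*(-2)/5 = -99*(-⅖) = 198/5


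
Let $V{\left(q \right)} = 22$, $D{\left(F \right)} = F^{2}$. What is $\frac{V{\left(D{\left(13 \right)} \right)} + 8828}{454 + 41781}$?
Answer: $\frac{1770}{8447} \approx 0.20954$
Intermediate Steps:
$\frac{V{\left(D{\left(13 \right)} \right)} + 8828}{454 + 41781} = \frac{22 + 8828}{454 + 41781} = \frac{8850}{42235} = 8850 \cdot \frac{1}{42235} = \frac{1770}{8447}$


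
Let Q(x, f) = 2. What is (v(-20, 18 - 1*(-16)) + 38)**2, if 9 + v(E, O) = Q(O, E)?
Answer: 961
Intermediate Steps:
v(E, O) = -7 (v(E, O) = -9 + 2 = -7)
(v(-20, 18 - 1*(-16)) + 38)**2 = (-7 + 38)**2 = 31**2 = 961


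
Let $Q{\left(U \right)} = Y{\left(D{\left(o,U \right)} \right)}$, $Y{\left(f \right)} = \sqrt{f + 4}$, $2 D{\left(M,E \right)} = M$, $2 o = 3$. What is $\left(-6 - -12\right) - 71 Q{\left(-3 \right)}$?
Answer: $6 - \frac{71 \sqrt{19}}{2} \approx -148.74$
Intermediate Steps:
$o = \frac{3}{2}$ ($o = \frac{1}{2} \cdot 3 = \frac{3}{2} \approx 1.5$)
$D{\left(M,E \right)} = \frac{M}{2}$
$Y{\left(f \right)} = \sqrt{4 + f}$
$Q{\left(U \right)} = \frac{\sqrt{19}}{2}$ ($Q{\left(U \right)} = \sqrt{4 + \frac{1}{2} \cdot \frac{3}{2}} = \sqrt{4 + \frac{3}{4}} = \sqrt{\frac{19}{4}} = \frac{\sqrt{19}}{2}$)
$\left(-6 - -12\right) - 71 Q{\left(-3 \right)} = \left(-6 - -12\right) - 71 \frac{\sqrt{19}}{2} = \left(-6 + 12\right) - \frac{71 \sqrt{19}}{2} = 6 - \frac{71 \sqrt{19}}{2}$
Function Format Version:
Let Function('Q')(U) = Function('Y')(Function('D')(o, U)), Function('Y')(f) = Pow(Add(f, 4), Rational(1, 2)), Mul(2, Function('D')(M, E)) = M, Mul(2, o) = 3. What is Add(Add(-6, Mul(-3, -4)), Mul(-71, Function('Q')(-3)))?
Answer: Add(6, Mul(Rational(-71, 2), Pow(19, Rational(1, 2)))) ≈ -148.74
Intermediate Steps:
o = Rational(3, 2) (o = Mul(Rational(1, 2), 3) = Rational(3, 2) ≈ 1.5000)
Function('D')(M, E) = Mul(Rational(1, 2), M)
Function('Y')(f) = Pow(Add(4, f), Rational(1, 2))
Function('Q')(U) = Mul(Rational(1, 2), Pow(19, Rational(1, 2))) (Function('Q')(U) = Pow(Add(4, Mul(Rational(1, 2), Rational(3, 2))), Rational(1, 2)) = Pow(Add(4, Rational(3, 4)), Rational(1, 2)) = Pow(Rational(19, 4), Rational(1, 2)) = Mul(Rational(1, 2), Pow(19, Rational(1, 2))))
Add(Add(-6, Mul(-3, -4)), Mul(-71, Function('Q')(-3))) = Add(Add(-6, Mul(-3, -4)), Mul(-71, Mul(Rational(1, 2), Pow(19, Rational(1, 2))))) = Add(Add(-6, 12), Mul(Rational(-71, 2), Pow(19, Rational(1, 2)))) = Add(6, Mul(Rational(-71, 2), Pow(19, Rational(1, 2))))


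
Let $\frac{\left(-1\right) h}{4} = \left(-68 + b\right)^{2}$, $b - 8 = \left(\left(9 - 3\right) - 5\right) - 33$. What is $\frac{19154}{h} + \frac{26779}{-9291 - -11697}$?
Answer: $\frac{215136325}{20364384} \approx 10.564$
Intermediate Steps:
$b = -24$ ($b = 8 + \left(\left(\left(9 - 3\right) - 5\right) - 33\right) = 8 + \left(\left(6 - 5\right) - 33\right) = 8 + \left(1 - 33\right) = 8 - 32 = -24$)
$h = -33856$ ($h = - 4 \left(-68 - 24\right)^{2} = - 4 \left(-92\right)^{2} = \left(-4\right) 8464 = -33856$)
$\frac{19154}{h} + \frac{26779}{-9291 - -11697} = \frac{19154}{-33856} + \frac{26779}{-9291 - -11697} = 19154 \left(- \frac{1}{33856}\right) + \frac{26779}{-9291 + 11697} = - \frac{9577}{16928} + \frac{26779}{2406} = \frac{215136325}{20364384}$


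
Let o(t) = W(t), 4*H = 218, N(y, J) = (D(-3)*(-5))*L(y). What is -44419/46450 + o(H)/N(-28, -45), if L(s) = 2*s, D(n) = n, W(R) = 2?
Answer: -1870243/1950900 ≈ -0.95866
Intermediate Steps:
N(y, J) = 30*y (N(y, J) = (-3*(-5))*(2*y) = 15*(2*y) = 30*y)
H = 109/2 (H = (1/4)*218 = 109/2 ≈ 54.500)
o(t) = 2
-44419/46450 + o(H)/N(-28, -45) = -44419/46450 + 2/((30*(-28))) = -44419*1/46450 + 2/(-840) = -44419/46450 + 2*(-1/840) = -44419/46450 - 1/420 = -1870243/1950900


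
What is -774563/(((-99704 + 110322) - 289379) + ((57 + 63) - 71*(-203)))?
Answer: 774563/264228 ≈ 2.9314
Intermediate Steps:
-774563/(((-99704 + 110322) - 289379) + ((57 + 63) - 71*(-203))) = -774563/((10618 - 289379) + (120 + 14413)) = -774563/(-278761 + 14533) = -774563/(-264228) = -774563*(-1/264228) = 774563/264228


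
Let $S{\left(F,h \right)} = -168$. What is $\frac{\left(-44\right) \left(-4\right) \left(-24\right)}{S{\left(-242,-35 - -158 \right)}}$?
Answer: $\frac{176}{7} \approx 25.143$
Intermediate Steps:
$\frac{\left(-44\right) \left(-4\right) \left(-24\right)}{S{\left(-242,-35 - -158 \right)}} = \frac{\left(-44\right) \left(-4\right) \left(-24\right)}{-168} = 176 \left(-24\right) \left(- \frac{1}{168}\right) = \left(-4224\right) \left(- \frac{1}{168}\right) = \frac{176}{7}$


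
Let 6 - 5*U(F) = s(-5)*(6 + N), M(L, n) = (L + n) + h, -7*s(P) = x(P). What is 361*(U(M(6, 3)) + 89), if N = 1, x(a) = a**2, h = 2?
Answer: 171836/5 ≈ 34367.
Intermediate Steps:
s(P) = -P**2/7
M(L, n) = 2 + L + n (M(L, n) = (L + n) + 2 = 2 + L + n)
U(F) = 31/5 (U(F) = 6/5 - (-1/7*(-5)**2)*(6 + 1)/5 = 6/5 - (-1/7*25)*7/5 = 6/5 - (-5)*7/7 = 6/5 - 1/5*(-25) = 6/5 + 5 = 31/5)
361*(U(M(6, 3)) + 89) = 361*(31/5 + 89) = 361*(476/5) = 171836/5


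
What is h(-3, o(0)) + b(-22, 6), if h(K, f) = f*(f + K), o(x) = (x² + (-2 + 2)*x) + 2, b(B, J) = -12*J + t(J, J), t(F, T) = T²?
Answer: -38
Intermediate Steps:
b(B, J) = J² - 12*J (b(B, J) = -12*J + J² = J² - 12*J)
o(x) = 2 + x² (o(x) = (x² + 0*x) + 2 = (x² + 0) + 2 = x² + 2 = 2 + x²)
h(K, f) = f*(K + f)
h(-3, o(0)) + b(-22, 6) = (2 + 0²)*(-3 + (2 + 0²)) + 6*(-12 + 6) = (2 + 0)*(-3 + (2 + 0)) + 6*(-6) = 2*(-3 + 2) - 36 = 2*(-1) - 36 = -2 - 36 = -38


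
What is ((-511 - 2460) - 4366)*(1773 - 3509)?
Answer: 12737032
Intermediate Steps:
((-511 - 2460) - 4366)*(1773 - 3509) = (-2971 - 4366)*(-1736) = -7337*(-1736) = 12737032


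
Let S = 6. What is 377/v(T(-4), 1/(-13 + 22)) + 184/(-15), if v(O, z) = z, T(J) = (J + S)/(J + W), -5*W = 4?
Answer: 50711/15 ≈ 3380.7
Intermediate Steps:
W = -⅘ (W = -⅕*4 = -⅘ ≈ -0.80000)
T(J) = (6 + J)/(-⅘ + J) (T(J) = (J + 6)/(J - ⅘) = (6 + J)/(-⅘ + J))
377/v(T(-4), 1/(-13 + 22)) + 184/(-15) = 377/(1/(-13 + 22)) + 184/(-15) = 377/(1/9) + 184*(-1/15) = 377/(⅑) - 184/15 = 377*9 - 184/15 = 3393 - 184/15 = 50711/15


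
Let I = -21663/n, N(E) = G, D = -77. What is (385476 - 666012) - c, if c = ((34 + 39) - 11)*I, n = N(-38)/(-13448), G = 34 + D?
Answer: 18050026440/43 ≈ 4.1977e+8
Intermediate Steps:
G = -43 (G = 34 - 77 = -43)
N(E) = -43
n = 43/13448 (n = -43/(-13448) = -43*(-1/13448) = 43/13448 ≈ 0.0031975)
I = -291324024/43 (I = -21663/43/13448 = -21663*13448/43 = -291324024/43 ≈ -6.7750e+6)
c = -18062089488/43 (c = ((34 + 39) - 11)*(-291324024/43) = (73 - 11)*(-291324024/43) = 62*(-291324024/43) = -18062089488/43 ≈ -4.2005e+8)
(385476 - 666012) - c = (385476 - 666012) - 1*(-18062089488/43) = -280536 + 18062089488/43 = 18050026440/43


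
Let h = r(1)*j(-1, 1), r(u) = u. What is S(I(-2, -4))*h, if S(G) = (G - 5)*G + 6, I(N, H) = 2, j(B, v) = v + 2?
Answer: 0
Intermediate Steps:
j(B, v) = 2 + v
h = 3 (h = 1*(2 + 1) = 1*3 = 3)
S(G) = 6 + G*(-5 + G) (S(G) = (-5 + G)*G + 6 = G*(-5 + G) + 6 = 6 + G*(-5 + G))
S(I(-2, -4))*h = (6 + 2² - 5*2)*3 = (6 + 4 - 10)*3 = 0*3 = 0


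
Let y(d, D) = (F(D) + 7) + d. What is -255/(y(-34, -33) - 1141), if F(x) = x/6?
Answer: 510/2347 ≈ 0.21730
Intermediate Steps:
F(x) = x/6 (F(x) = x*(⅙) = x/6)
y(d, D) = 7 + d + D/6 (y(d, D) = (D/6 + 7) + d = (7 + D/6) + d = 7 + d + D/6)
-255/(y(-34, -33) - 1141) = -255/((7 - 34 + (⅙)*(-33)) - 1141) = -255/((7 - 34 - 11/2) - 1141) = -255/(-65/2 - 1141) = -255/(-2347/2) = -255*(-2/2347) = 510/2347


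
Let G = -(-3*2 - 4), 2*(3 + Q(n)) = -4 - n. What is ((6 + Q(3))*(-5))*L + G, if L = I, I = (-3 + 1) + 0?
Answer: 5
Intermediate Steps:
Q(n) = -5 - n/2 (Q(n) = -3 + (-4 - n)/2 = -3 + (-2 - n/2) = -5 - n/2)
I = -2 (I = -2 + 0 = -2)
L = -2
G = 10 (G = -(-6 - 4) = -1*(-10) = 10)
((6 + Q(3))*(-5))*L + G = ((6 + (-5 - 1/2*3))*(-5))*(-2) + 10 = ((6 + (-5 - 3/2))*(-5))*(-2) + 10 = ((6 - 13/2)*(-5))*(-2) + 10 = -1/2*(-5)*(-2) + 10 = (5/2)*(-2) + 10 = -5 + 10 = 5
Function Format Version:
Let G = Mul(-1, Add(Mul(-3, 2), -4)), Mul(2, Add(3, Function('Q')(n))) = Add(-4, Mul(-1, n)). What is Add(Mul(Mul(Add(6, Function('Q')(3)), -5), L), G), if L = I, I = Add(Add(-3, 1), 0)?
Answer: 5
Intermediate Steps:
Function('Q')(n) = Add(-5, Mul(Rational(-1, 2), n)) (Function('Q')(n) = Add(-3, Mul(Rational(1, 2), Add(-4, Mul(-1, n)))) = Add(-3, Add(-2, Mul(Rational(-1, 2), n))) = Add(-5, Mul(Rational(-1, 2), n)))
I = -2 (I = Add(-2, 0) = -2)
L = -2
G = 10 (G = Mul(-1, Add(-6, -4)) = Mul(-1, -10) = 10)
Add(Mul(Mul(Add(6, Function('Q')(3)), -5), L), G) = Add(Mul(Mul(Add(6, Add(-5, Mul(Rational(-1, 2), 3))), -5), -2), 10) = Add(Mul(Mul(Add(6, Add(-5, Rational(-3, 2))), -5), -2), 10) = Add(Mul(Mul(Add(6, Rational(-13, 2)), -5), -2), 10) = Add(Mul(Mul(Rational(-1, 2), -5), -2), 10) = Add(Mul(Rational(5, 2), -2), 10) = Add(-5, 10) = 5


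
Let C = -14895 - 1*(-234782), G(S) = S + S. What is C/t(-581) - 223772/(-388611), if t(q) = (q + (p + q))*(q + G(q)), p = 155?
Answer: 8389742897/11966498523 ≈ 0.70110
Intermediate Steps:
G(S) = 2*S
C = 219887 (C = -14895 + 234782 = 219887)
t(q) = 3*q*(155 + 2*q) (t(q) = (q + (155 + q))*(q + 2*q) = (155 + 2*q)*(3*q) = 3*q*(155 + 2*q))
C/t(-581) - 223772/(-388611) = 219887/((3*(-581)*(155 + 2*(-581)))) - 223772/(-388611) = 219887/((3*(-581)*(155 - 1162))) - 223772*(-1/388611) = 219887/((3*(-581)*(-1007))) + 223772/388611 = 219887/1755201 + 223772/388611 = 219887*(1/1755201) + 223772/388611 = 11573/92379 + 223772/388611 = 8389742897/11966498523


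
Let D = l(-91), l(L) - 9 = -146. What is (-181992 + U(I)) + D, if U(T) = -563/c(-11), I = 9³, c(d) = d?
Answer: -2002856/11 ≈ -1.8208e+5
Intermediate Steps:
l(L) = -137 (l(L) = 9 - 146 = -137)
D = -137
I = 729
U(T) = 563/11 (U(T) = -563/(-11) = -563*(-1/11) = 563/11)
(-181992 + U(I)) + D = (-181992 + 563/11) - 137 = -2001349/11 - 137 = -2002856/11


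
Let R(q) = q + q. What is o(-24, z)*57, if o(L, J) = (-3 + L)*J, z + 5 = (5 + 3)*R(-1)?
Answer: 32319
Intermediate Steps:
R(q) = 2*q
z = -21 (z = -5 + (5 + 3)*(2*(-1)) = -5 + 8*(-2) = -5 - 16 = -21)
o(L, J) = J*(-3 + L)
o(-24, z)*57 = -21*(-3 - 24)*57 = -21*(-27)*57 = 567*57 = 32319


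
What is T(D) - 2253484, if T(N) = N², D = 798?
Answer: -1616680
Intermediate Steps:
T(D) - 2253484 = 798² - 2253484 = 636804 - 2253484 = -1616680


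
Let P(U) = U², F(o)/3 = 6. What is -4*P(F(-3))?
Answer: -1296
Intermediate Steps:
F(o) = 18 (F(o) = 3*6 = 18)
-4*P(F(-3)) = -4*18² = -4*324 = -1296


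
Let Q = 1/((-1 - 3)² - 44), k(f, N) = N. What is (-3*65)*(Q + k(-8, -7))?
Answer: 38415/28 ≈ 1372.0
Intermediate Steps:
Q = -1/28 (Q = 1/((-4)² - 44) = 1/(16 - 44) = 1/(-28) = -1/28 ≈ -0.035714)
(-3*65)*(Q + k(-8, -7)) = (-3*65)*(-1/28 - 7) = -195*(-197/28) = 38415/28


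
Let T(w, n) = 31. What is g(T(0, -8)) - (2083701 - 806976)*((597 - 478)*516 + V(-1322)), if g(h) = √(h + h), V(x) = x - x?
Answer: -78396021900 + √62 ≈ -7.8396e+10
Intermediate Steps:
V(x) = 0
g(h) = √2*√h (g(h) = √(2*h) = √2*√h)
g(T(0, -8)) - (2083701 - 806976)*((597 - 478)*516 + V(-1322)) = √2*√31 - (2083701 - 806976)*((597 - 478)*516 + 0) = √62 - 1276725*(119*516 + 0) = √62 - 1276725*(61404 + 0) = √62 - 1276725*61404 = √62 - 1*78396021900 = √62 - 78396021900 = -78396021900 + √62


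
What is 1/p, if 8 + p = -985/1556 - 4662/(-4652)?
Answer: -1809628/13809061 ≈ -0.13105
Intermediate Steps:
p = -13809061/1809628 (p = -8 + (-985/1556 - 4662/(-4652)) = -8 + (-985*1/1556 - 4662*(-1/4652)) = -8 + (-985/1556 + 2331/2326) = -8 + 667963/1809628 = -13809061/1809628 ≈ -7.6309)
1/p = 1/(-13809061/1809628) = -1809628/13809061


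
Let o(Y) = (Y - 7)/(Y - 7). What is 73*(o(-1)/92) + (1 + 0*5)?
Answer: 165/92 ≈ 1.7935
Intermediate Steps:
o(Y) = 1 (o(Y) = (-7 + Y)/(-7 + Y) = 1)
73*(o(-1)/92) + (1 + 0*5) = 73*(1/92) + (1 + 0*5) = 73*(1*(1/92)) + (1 + 0) = 73*(1/92) + 1 = 73/92 + 1 = 165/92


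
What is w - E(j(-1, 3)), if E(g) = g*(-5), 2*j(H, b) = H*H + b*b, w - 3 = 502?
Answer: 530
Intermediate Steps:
w = 505 (w = 3 + 502 = 505)
j(H, b) = H**2/2 + b**2/2 (j(H, b) = (H*H + b*b)/2 = (H**2 + b**2)/2 = H**2/2 + b**2/2)
E(g) = -5*g
w - E(j(-1, 3)) = 505 - (-5)*((1/2)*(-1)**2 + (1/2)*3**2) = 505 - (-5)*((1/2)*1 + (1/2)*9) = 505 - (-5)*(1/2 + 9/2) = 505 - (-5)*5 = 505 - 1*(-25) = 505 + 25 = 530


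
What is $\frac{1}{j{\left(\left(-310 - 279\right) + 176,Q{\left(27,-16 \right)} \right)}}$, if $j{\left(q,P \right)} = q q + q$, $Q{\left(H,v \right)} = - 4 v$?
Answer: $\frac{1}{170156} \approx 5.877 \cdot 10^{-6}$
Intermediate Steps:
$j{\left(q,P \right)} = q + q^{2}$ ($j{\left(q,P \right)} = q^{2} + q = q + q^{2}$)
$\frac{1}{j{\left(\left(-310 - 279\right) + 176,Q{\left(27,-16 \right)} \right)}} = \frac{1}{\left(\left(-310 - 279\right) + 176\right) \left(1 + \left(\left(-310 - 279\right) + 176\right)\right)} = \frac{1}{\left(-589 + 176\right) \left(1 + \left(-589 + 176\right)\right)} = \frac{1}{\left(-413\right) \left(1 - 413\right)} = \frac{1}{\left(-413\right) \left(-412\right)} = \frac{1}{170156}$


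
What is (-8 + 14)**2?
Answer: 36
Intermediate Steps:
(-8 + 14)**2 = 6**2 = 36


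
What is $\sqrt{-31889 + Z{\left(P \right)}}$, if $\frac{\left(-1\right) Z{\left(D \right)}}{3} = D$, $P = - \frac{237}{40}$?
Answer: $\frac{i \sqrt{12748490}}{20} \approx 178.53 i$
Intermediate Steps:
$P = - \frac{237}{40}$ ($P = \left(-237\right) \frac{1}{40} = - \frac{237}{40} \approx -5.925$)
$Z{\left(D \right)} = - 3 D$
$\sqrt{-31889 + Z{\left(P \right)}} = \sqrt{-31889 - - \frac{711}{40}} = \sqrt{-31889 + \frac{711}{40}} = \sqrt{- \frac{1274849}{40}} = \frac{i \sqrt{12748490}}{20}$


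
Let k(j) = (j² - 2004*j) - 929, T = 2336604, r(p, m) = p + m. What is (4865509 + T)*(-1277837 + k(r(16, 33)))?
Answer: -9899743647393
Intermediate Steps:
r(p, m) = m + p
k(j) = -929 + j² - 2004*j
(4865509 + T)*(-1277837 + k(r(16, 33))) = (4865509 + 2336604)*(-1277837 + (-929 + (33 + 16)² - 2004*(33 + 16))) = 7202113*(-1277837 + (-929 + 49² - 2004*49)) = 7202113*(-1277837 + (-929 + 2401 - 98196)) = 7202113*(-1277837 - 96724) = 7202113*(-1374561) = -9899743647393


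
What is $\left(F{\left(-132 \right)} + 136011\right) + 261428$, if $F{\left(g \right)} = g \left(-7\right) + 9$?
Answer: $398372$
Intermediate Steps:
$F{\left(g \right)} = 9 - 7 g$ ($F{\left(g \right)} = - 7 g + 9 = 9 - 7 g$)
$\left(F{\left(-132 \right)} + 136011\right) + 261428 = \left(\left(9 - -924\right) + 136011\right) + 261428 = \left(\left(9 + 924\right) + 136011\right) + 261428 = \left(933 + 136011\right) + 261428 = 136944 + 261428 = 398372$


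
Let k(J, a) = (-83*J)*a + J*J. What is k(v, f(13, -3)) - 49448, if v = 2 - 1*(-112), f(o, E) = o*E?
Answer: 332566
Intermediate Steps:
f(o, E) = E*o
v = 114 (v = 2 + 112 = 114)
k(J, a) = J² - 83*J*a (k(J, a) = -83*J*a + J² = J² - 83*J*a)
k(v, f(13, -3)) - 49448 = 114*(114 - (-249)*13) - 49448 = 114*(114 - 83*(-39)) - 49448 = 114*(114 + 3237) - 49448 = 114*3351 - 49448 = 382014 - 49448 = 332566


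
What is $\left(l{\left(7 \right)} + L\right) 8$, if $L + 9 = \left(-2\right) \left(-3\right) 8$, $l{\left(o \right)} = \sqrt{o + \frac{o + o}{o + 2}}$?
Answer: $312 + \frac{8 \sqrt{77}}{3} \approx 335.4$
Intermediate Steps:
$l{\left(o \right)} = \sqrt{o + \frac{2 o}{2 + o}}$
$L = 39$ ($L = -9 + \left(-2\right) \left(-3\right) 8 = -9 + 6 \cdot 8 = -9 + 48 = 39$)
$\left(l{\left(7 \right)} + L\right) 8 = \left(\sqrt{\frac{7 \left(4 + 7\right)}{2 + 7}} + 39\right) 8 = \left(\sqrt{7 \cdot \frac{1}{9} \cdot 11} + 39\right) 8 = \left(\sqrt{\frac{77}{9}} + 39\right) 8 = \left(\frac{\sqrt{77}}{3} + 39\right) 8 = \left(39 + \frac{\sqrt{77}}{3}\right) 8 = 312 + \frac{8 \sqrt{77}}{3}$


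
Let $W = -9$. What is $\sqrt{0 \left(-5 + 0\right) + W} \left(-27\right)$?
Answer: $- 81 i \approx - 81.0 i$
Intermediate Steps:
$\sqrt{0 \left(-5 + 0\right) + W} \left(-27\right) = \sqrt{0 \left(-5 + 0\right) - 9} \left(-27\right) = \sqrt{0 \left(-5\right) - 9} \left(-27\right) = \sqrt{0 - 9} \left(-27\right) = \sqrt{-9} \left(-27\right) = 3 i \left(-27\right) = - 81 i$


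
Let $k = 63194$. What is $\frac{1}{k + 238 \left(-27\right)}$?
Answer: $\frac{1}{56768} \approx 1.7616 \cdot 10^{-5}$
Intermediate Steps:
$\frac{1}{k + 238 \left(-27\right)} = \frac{1}{63194 + 238 \left(-27\right)} = \frac{1}{63194 - 6426} = \frac{1}{56768}$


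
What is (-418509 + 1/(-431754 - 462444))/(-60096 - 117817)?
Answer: 374229910783/159089448774 ≈ 2.3523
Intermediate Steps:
(-418509 + 1/(-431754 - 462444))/(-60096 - 117817) = (-418509 + 1/(-894198))/(-177913) = (-418509 - 1/894198)*(-1/177913) = -374229910783/894198*(-1/177913) = 374229910783/159089448774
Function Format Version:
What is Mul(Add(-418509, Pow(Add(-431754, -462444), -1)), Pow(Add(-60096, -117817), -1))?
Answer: Rational(374229910783, 159089448774) ≈ 2.3523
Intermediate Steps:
Mul(Add(-418509, Pow(Add(-431754, -462444), -1)), Pow(Add(-60096, -117817), -1)) = Mul(Add(-418509, Pow(-894198, -1)), Pow(-177913, -1)) = Mul(Add(-418509, Rational(-1, 894198)), Rational(-1, 177913)) = Mul(Rational(-374229910783, 894198), Rational(-1, 177913)) = Rational(374229910783, 159089448774)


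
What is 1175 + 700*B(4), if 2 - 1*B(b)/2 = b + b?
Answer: -7225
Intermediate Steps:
B(b) = 4 - 4*b (B(b) = 4 - 2*(b + b) = 4 - 4*b)
1175 + 700*B(4) = 1175 + 700*(4 - 4*4) = 1175 + 700*(4 - 16) = 1175 + 700*(-12) = 1175 - 8400 = -7225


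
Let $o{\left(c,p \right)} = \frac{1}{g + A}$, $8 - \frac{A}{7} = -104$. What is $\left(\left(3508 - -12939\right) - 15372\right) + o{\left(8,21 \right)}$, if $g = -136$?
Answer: $\frac{696601}{648} \approx 1075.0$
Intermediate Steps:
$A = 784$ ($A = 56 - -728 = 56 + 728 = 784$)
$o{\left(c,p \right)} = \frac{1}{648}$ ($o{\left(c,p \right)} = \frac{1}{-136 + 784} = \frac{1}{648}$)
$\left(\left(3508 - -12939\right) - 15372\right) + o{\left(8,21 \right)} = \left(\left(3508 - -12939\right) - 15372\right) + \frac{1}{648} = \left(\left(3508 + 12939\right) - 15372\right) + \frac{1}{648} = \left(16447 - 15372\right) + \frac{1}{648} = 1075 + \frac{1}{648} = \frac{696601}{648}$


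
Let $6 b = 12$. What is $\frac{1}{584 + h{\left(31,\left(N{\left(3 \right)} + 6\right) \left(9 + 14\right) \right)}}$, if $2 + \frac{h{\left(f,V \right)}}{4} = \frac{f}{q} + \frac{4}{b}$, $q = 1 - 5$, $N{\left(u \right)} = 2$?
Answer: $\frac{1}{553} \approx 0.0018083$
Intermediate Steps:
$q = -4$ ($q = 1 - 5 = -4$)
$b = 2$ ($b = \frac{1}{6} \cdot 12 = 2$)
$h{\left(f,V \right)} = - f$ ($h{\left(f,V \right)} = -8 + 4 \left(\frac{f}{-4} + \frac{4}{2}\right) = -8 + 4 \left(f \left(- \frac{1}{4}\right) + 4 \cdot \frac{1}{2}\right) = -8 + 4 \left(- \frac{f}{4} + 2\right) = -8 + 4 \left(2 - \frac{f}{4}\right) = -8 - \left(-8 + f\right) = - f$)
$\frac{1}{584 + h{\left(31,\left(N{\left(3 \right)} + 6\right) \left(9 + 14\right) \right)}} = \frac{1}{584 - 31} = \frac{1}{553}$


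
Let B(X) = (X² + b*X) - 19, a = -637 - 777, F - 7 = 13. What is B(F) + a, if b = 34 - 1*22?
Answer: -793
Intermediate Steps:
F = 20 (F = 7 + 13 = 20)
b = 12 (b = 34 - 22 = 12)
a = -1414
B(X) = -19 + X² + 12*X (B(X) = (X² + 12*X) - 19 = -19 + X² + 12*X)
B(F) + a = (-19 + 20² + 12*20) - 1414 = (-19 + 400 + 240) - 1414 = 621 - 1414 = -793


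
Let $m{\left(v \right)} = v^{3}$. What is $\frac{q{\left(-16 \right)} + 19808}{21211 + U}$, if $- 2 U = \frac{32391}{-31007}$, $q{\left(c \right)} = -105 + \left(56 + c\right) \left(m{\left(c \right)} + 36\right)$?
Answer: $- \frac{8849211758}{1315411345} \approx -6.7273$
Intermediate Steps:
$q{\left(c \right)} = -105 + \left(36 + c^{3}\right) \left(56 + c\right)$ ($q{\left(c \right)} = -105 + \left(56 + c\right) \left(c^{3} + 36\right) = -105 + \left(56 + c\right) \left(36 + c^{3}\right) = -105 + \left(36 + c^{3}\right) \left(56 + c\right)$)
$U = \frac{32391}{62014}$ ($U = - \frac{32391 \frac{1}{-31007}}{2} = - \frac{32391 \left(- \frac{1}{31007}\right)}{2} = \left(- \frac{1}{2}\right) \left(- \frac{32391}{31007}\right) = \frac{32391}{62014} \approx 0.52232$)
$\frac{q{\left(-16 \right)} + 19808}{21211 + U} = \frac{\left(1911 + \left(-16\right)^{4} + 36 \left(-16\right) + 56 \left(-16\right)^{3}\right) + 19808}{21211 + \frac{32391}{62014}} = \frac{\left(1911 + 65536 - 576 + 56 \left(-4096\right)\right) + 19808}{\frac{1315411345}{62014}} = \left(\left(1911 + 65536 - 576 - 229376\right) + 19808\right) \frac{62014}{1315411345} = \left(-162505 + 19808\right) \frac{62014}{1315411345} = \left(-142697\right) \frac{62014}{1315411345} = - \frac{8849211758}{1315411345}$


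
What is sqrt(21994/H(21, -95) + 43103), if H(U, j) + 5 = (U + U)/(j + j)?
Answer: sqrt(597979398)/124 ≈ 197.21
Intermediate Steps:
H(U, j) = -5 + U/j (H(U, j) = -5 + (U + U)/(j + j) = -5 + (2*U)/((2*j)) = -5 + (2*U)*(1/(2*j)) = -5 + U/j)
sqrt(21994/H(21, -95) + 43103) = sqrt(21994/(-5 + 21/(-95)) + 43103) = sqrt(21994/(-5 + 21*(-1/95)) + 43103) = sqrt(21994/(-5 - 21/95) + 43103) = sqrt(21994/(-496/95) + 43103) = sqrt(21994*(-95/496) + 43103) = sqrt(-1044715/248 + 43103) = sqrt(9644829/248) = sqrt(597979398)/124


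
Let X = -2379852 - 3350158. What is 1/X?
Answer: -1/5730010 ≈ -1.7452e-7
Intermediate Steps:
X = -5730010
1/X = 1/(-5730010) = -1/5730010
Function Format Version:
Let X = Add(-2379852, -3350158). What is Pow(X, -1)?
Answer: Rational(-1, 5730010) ≈ -1.7452e-7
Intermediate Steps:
X = -5730010
Pow(X, -1) = Pow(-5730010, -1) = Rational(-1, 5730010)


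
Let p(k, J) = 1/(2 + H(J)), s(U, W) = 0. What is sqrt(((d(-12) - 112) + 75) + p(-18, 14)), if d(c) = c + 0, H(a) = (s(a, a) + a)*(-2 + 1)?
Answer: I*sqrt(1767)/6 ≈ 7.006*I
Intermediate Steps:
H(a) = -a (H(a) = (0 + a)*(-2 + 1) = a*(-1) = -a)
d(c) = c
p(k, J) = 1/(2 - J)
sqrt(((d(-12) - 112) + 75) + p(-18, 14)) = sqrt(((-12 - 112) + 75) - 1/(-2 + 14)) = sqrt((-124 + 75) - 1/12) = sqrt(-49 - 1*1/12) = sqrt(-49 - 1/12) = sqrt(-589/12) = I*sqrt(1767)/6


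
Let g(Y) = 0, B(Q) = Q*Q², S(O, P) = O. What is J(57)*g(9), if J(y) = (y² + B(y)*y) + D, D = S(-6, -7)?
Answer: 0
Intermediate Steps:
B(Q) = Q³
D = -6
J(y) = -6 + y² + y⁴ (J(y) = (y² + y³*y) - 6 = (y² + y⁴) - 6 = -6 + y² + y⁴)
J(57)*g(9) = (-6 + 57² + 57⁴)*0 = (-6 + 3249 + 10556001)*0 = 10559244*0 = 0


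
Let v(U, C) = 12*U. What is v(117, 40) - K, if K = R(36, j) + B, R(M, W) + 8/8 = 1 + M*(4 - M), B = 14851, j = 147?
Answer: -12295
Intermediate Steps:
R(M, W) = M*(4 - M) (R(M, W) = -1 + (1 + M*(4 - M)) = M*(4 - M))
K = 13699 (K = 36*(4 - 1*36) + 14851 = 36*(4 - 36) + 14851 = 36*(-32) + 14851 = -1152 + 14851 = 13699)
v(117, 40) - K = 12*117 - 1*13699 = 1404 - 13699 = -12295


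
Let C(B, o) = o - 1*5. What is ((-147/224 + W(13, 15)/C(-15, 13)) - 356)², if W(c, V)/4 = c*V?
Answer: 68773849/1024 ≈ 67162.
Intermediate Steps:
W(c, V) = 4*V*c (W(c, V) = 4*(c*V) = 4*(V*c) = 4*V*c)
C(B, o) = -5 + o (C(B, o) = o - 5 = -5 + o)
((-147/224 + W(13, 15)/C(-15, 13)) - 356)² = ((-147/224 + (4*15*13)/(-5 + 13)) - 356)² = ((-147*1/224 + 780/8) - 356)² = ((-21/32 + 780*(⅛)) - 356)² = ((-21/32 + 195/2) - 356)² = (3099/32 - 356)² = (-8293/32)² = 68773849/1024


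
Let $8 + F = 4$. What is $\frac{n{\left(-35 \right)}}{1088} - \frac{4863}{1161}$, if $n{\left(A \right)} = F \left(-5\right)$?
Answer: $- \frac{438977}{105264} \approx -4.1702$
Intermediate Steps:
$F = -4$ ($F = -8 + 4 = -4$)
$n{\left(A \right)} = 20$ ($n{\left(A \right)} = \left(-4\right) \left(-5\right) = 20$)
$\frac{n{\left(-35 \right)}}{1088} - \frac{4863}{1161} = \frac{20}{1088} - \frac{4863}{1161} = 20 \cdot \frac{1}{1088} - \frac{1621}{387} = \frac{5}{272} - \frac{1621}{387} = - \frac{438977}{105264}$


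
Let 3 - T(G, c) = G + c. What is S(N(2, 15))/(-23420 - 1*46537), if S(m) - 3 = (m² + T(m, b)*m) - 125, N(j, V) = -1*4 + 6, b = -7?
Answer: 34/23319 ≈ 0.0014580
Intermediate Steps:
N(j, V) = 2 (N(j, V) = -4 + 6 = 2)
T(G, c) = 3 - G - c (T(G, c) = 3 - (G + c) = 3 + (-G - c) = 3 - G - c)
S(m) = -122 + m² + m*(10 - m) (S(m) = 3 + ((m² + (3 - m - 1*(-7))*m) - 125) = 3 + ((m² + (3 - m + 7)*m) - 125) = 3 + ((m² + (10 - m)*m) - 125) = 3 + ((m² + m*(10 - m)) - 125) = 3 + (-125 + m² + m*(10 - m)) = -122 + m² + m*(10 - m))
S(N(2, 15))/(-23420 - 1*46537) = (-122 + 10*2)/(-23420 - 1*46537) = (-122 + 20)/(-23420 - 46537) = -102/(-69957) = -102*(-1/69957) = 34/23319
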